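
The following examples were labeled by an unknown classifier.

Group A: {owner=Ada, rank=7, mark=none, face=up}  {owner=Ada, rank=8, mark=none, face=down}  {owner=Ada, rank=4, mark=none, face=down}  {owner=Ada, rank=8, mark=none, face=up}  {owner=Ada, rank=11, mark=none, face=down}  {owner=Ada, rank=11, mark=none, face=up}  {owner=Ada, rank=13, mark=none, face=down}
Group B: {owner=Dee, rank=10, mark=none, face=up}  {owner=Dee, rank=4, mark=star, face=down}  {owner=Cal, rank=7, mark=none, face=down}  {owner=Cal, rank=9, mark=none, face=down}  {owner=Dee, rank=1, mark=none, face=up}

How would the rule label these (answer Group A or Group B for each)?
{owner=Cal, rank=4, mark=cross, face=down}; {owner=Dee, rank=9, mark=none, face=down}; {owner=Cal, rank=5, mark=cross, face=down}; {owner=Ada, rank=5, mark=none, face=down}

The common property of the 'Group A' items is: owner is Ada. No 'Group B' item has it.
{owner=Cal, rank=4, mark=cross, face=down}: owner is Cal, fails the rule → Group B.
{owner=Dee, rank=9, mark=none, face=down}: owner is Dee, fails the rule → Group B.
{owner=Cal, rank=5, mark=cross, face=down}: owner is Cal, fails the rule → Group B.
{owner=Ada, rank=5, mark=none, face=down}: owner is Ada, passes → Group A.

Group B, Group B, Group B, Group A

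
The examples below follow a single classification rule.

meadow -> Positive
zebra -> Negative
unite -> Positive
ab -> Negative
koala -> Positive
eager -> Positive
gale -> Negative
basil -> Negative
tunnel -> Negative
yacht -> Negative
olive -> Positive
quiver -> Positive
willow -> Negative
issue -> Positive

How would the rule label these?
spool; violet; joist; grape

Negative, Positive, Negative, Negative

The common property of the 'Positive' items is: has ≥ 3 vowels. No 'Negative' item has it.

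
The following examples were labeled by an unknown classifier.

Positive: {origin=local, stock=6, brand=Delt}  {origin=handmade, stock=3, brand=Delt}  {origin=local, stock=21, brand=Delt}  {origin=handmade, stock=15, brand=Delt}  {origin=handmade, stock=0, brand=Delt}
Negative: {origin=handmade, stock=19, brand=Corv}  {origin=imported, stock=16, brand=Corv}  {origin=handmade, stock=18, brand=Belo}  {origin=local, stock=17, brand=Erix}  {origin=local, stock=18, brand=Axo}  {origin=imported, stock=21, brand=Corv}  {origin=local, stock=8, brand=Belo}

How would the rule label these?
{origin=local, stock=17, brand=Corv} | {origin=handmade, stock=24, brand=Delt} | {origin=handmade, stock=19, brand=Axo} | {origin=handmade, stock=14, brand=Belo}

The simplest hypothesis consistent with all the labels is: brand is Delt.
Negative: {origin=local, stock=17, brand=Corv}, since brand is Corv. Positive: {origin=handmade, stock=24, brand=Delt}, since brand is Delt. Negative: {origin=handmade, stock=19, brand=Axo}, since brand is Axo. Negative: {origin=handmade, stock=14, brand=Belo}, since brand is Belo.

Negative, Positive, Negative, Negative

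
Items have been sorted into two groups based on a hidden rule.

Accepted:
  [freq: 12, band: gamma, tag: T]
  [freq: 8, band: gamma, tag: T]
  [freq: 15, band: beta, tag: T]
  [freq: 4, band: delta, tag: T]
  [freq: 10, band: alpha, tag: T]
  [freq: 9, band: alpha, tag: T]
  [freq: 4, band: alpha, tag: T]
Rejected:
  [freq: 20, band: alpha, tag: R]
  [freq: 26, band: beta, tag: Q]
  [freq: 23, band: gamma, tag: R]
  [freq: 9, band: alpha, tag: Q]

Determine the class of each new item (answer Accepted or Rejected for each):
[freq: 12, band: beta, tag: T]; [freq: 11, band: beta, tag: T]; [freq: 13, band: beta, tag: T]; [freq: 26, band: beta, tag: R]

Accepted, Accepted, Accepted, Rejected

The common property of the 'Accepted' items is: tag is T. No 'Rejected' item has it.
[freq: 12, band: beta, tag: T]: Accepted (tag is T).
[freq: 11, band: beta, tag: T]: Accepted (tag is T).
[freq: 13, band: beta, tag: T]: Accepted (tag is T).
[freq: 26, band: beta, tag: R]: Rejected (tag is R).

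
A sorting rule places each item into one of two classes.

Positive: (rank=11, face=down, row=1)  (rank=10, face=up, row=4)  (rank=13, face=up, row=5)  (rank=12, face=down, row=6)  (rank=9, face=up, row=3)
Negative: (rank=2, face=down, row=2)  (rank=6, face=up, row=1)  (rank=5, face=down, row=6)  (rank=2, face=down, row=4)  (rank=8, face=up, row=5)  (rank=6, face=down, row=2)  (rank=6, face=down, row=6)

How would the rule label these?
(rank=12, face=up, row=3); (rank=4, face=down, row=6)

Positive, Negative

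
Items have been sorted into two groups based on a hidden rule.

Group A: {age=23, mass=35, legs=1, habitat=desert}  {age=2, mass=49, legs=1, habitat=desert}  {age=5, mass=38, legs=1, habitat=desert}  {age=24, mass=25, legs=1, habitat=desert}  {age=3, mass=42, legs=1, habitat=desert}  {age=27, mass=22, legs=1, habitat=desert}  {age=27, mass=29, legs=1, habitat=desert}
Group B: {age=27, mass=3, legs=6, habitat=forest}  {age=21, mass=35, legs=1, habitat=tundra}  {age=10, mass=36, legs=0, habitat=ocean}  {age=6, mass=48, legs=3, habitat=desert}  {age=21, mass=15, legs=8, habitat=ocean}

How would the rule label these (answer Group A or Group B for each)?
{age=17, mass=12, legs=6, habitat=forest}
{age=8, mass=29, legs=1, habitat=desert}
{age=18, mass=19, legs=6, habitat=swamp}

Group B, Group A, Group B

The classifier is using: habitat is desert AND legs = 1.
{age=17, mass=12, legs=6, habitat=forest}: Group B (habitat is forest, legs = 6). {age=8, mass=29, legs=1, habitat=desert}: Group A (habitat is desert, legs = 1). {age=18, mass=19, legs=6, habitat=swamp}: Group B (habitat is swamp, legs = 6).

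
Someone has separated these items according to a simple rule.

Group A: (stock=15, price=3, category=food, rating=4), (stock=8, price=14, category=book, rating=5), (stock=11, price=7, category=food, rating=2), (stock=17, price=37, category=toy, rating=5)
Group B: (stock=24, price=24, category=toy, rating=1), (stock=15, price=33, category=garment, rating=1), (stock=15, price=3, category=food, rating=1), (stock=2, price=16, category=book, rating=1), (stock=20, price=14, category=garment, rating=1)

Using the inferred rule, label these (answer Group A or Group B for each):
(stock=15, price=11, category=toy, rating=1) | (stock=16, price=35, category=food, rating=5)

Group B, Group A

The rule appears to be: rating ≥ 2.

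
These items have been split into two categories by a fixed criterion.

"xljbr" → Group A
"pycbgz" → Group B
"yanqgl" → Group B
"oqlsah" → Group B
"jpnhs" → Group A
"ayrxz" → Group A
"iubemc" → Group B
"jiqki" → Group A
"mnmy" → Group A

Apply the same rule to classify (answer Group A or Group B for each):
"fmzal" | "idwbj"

Group A, Group A

'Group A' ⟺ length ≤ 5.
"fmzal": Group A (length 5). "idwbj": Group A (length 5).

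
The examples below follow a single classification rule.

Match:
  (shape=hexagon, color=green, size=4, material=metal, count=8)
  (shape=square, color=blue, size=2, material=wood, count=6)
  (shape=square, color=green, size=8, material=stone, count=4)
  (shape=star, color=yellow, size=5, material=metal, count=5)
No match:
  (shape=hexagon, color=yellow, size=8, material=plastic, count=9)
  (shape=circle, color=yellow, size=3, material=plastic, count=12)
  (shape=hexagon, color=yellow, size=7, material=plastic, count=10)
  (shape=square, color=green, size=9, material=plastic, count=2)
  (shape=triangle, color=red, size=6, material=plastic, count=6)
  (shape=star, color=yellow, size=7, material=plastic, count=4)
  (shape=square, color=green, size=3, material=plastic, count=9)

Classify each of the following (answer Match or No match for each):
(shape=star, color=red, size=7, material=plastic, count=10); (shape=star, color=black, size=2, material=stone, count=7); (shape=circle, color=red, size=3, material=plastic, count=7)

No match, Match, No match

'Match' ⟺ material is not plastic.
No match: (shape=star, color=red, size=7, material=plastic, count=10), since material is plastic.
Match: (shape=star, color=black, size=2, material=stone, count=7), since material is stone.
No match: (shape=circle, color=red, size=3, material=plastic, count=7), since material is plastic.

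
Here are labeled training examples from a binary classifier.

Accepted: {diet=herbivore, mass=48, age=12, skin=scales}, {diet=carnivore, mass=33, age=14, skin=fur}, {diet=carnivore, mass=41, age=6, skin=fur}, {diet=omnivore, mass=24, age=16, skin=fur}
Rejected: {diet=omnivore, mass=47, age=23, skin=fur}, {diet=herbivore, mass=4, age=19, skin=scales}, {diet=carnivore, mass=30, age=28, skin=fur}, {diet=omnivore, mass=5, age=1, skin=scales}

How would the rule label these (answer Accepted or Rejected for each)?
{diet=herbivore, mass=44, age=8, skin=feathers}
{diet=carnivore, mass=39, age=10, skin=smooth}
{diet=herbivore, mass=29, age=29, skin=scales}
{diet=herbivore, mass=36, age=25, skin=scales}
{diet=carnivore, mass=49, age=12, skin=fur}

Accepted, Accepted, Rejected, Rejected, Accepted

The classifier is using: age ≥ 6 AND age ≤ 16.
{diet=herbivore, mass=44, age=8, skin=feathers}: Accepted (age = 8).
{diet=carnivore, mass=39, age=10, skin=smooth}: Accepted (age = 10).
{diet=herbivore, mass=29, age=29, skin=scales}: Rejected (age = 29).
{diet=herbivore, mass=36, age=25, skin=scales}: Rejected (age = 25).
{diet=carnivore, mass=49, age=12, skin=fur}: Accepted (age = 12).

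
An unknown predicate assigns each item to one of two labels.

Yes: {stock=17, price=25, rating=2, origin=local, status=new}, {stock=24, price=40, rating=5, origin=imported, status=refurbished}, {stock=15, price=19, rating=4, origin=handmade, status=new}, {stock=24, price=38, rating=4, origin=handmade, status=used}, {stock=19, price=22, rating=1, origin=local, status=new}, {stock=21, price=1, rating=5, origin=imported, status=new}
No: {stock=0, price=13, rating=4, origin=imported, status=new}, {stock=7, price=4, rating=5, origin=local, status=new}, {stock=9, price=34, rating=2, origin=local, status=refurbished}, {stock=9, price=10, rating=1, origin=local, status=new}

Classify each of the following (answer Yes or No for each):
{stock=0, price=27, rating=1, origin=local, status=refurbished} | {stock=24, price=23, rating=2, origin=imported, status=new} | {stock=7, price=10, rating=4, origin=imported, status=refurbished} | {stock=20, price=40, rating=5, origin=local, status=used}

No, Yes, No, Yes

The simplest hypothesis consistent with all the labels is: stock ≥ 15.
{stock=0, price=27, rating=1, origin=local, status=refurbished} — stock = 0, hence No. {stock=24, price=23, rating=2, origin=imported, status=new} — stock = 24, hence Yes. {stock=7, price=10, rating=4, origin=imported, status=refurbished} — stock = 7, hence No. {stock=20, price=40, rating=5, origin=local, status=used} — stock = 20, hence Yes.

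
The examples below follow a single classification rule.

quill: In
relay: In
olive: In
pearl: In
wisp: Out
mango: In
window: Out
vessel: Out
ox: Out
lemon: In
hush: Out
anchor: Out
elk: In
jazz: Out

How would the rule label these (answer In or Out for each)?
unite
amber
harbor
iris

Looking at the examples, the only property every 'In' case has and every 'Out' case lacks is: odd length.
unite: In (length 5).
amber: In (length 5).
harbor: Out (length 6).
iris: Out (length 4).

In, In, Out, Out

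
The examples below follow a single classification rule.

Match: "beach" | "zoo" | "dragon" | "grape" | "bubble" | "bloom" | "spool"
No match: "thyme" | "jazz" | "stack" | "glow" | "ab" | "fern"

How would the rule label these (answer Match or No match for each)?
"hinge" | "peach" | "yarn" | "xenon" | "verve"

The simplest hypothesis consistent with all the labels is: has ≥ 2 vowels.
"hinge": 2 vowels, satisfies this → Match.
"peach": 2 vowels, satisfies this → Match.
"yarn": 1 vowel, fails this test → No match.
"xenon": 2 vowels, satisfies this → Match.
"verve": 2 vowels, satisfies this → Match.

Match, Match, No match, Match, Match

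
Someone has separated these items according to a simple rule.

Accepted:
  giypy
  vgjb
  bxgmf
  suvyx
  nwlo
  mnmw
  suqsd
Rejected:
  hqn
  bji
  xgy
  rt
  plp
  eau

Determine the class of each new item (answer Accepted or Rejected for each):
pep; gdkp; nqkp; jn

A rule that fits every label: length ≥ 4 — true of each 'Accepted' example, false of each 'Rejected' one.
pep: Rejected (length 3). gdkp: Accepted (length 4). nqkp: Accepted (length 4). jn: Rejected (length 2).

Rejected, Accepted, Accepted, Rejected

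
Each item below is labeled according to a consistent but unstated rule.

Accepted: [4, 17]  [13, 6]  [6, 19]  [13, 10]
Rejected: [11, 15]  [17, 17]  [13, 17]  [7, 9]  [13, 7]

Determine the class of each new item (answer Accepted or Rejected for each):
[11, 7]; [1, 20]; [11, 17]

'Accepted' ⟺ sum is odd.

Rejected, Accepted, Rejected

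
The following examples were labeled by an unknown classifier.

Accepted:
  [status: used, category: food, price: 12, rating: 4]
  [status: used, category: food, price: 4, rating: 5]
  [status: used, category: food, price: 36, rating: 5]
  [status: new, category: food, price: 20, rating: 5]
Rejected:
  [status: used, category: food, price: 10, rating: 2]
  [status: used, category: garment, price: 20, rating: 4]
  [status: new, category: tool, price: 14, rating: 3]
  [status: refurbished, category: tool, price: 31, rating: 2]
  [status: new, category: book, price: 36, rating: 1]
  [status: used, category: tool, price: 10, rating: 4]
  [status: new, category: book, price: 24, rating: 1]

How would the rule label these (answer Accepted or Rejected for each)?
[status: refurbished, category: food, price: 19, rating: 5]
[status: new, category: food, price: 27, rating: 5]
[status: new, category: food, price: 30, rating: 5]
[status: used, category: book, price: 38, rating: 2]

Accepted, Accepted, Accepted, Rejected

A rule that fits every label: category is food AND rating ≥ 3 — true of each 'Accepted' example, false of each 'Rejected' one.
Accepted: [status: refurbished, category: food, price: 19, rating: 5], since category is food, rating = 5. Accepted: [status: new, category: food, price: 27, rating: 5], since category is food, rating = 5. Accepted: [status: new, category: food, price: 30, rating: 5], since category is food, rating = 5. Rejected: [status: used, category: book, price: 38, rating: 2], since category is book, rating = 2.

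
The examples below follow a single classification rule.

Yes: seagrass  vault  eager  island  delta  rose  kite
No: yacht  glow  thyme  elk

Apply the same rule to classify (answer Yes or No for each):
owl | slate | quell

A rule that fits every label: has ≥ 2 vowels — true of each 'Yes' example, false of each 'No' one.
owl → 1 vowel → No.
slate → 2 vowels → Yes.
quell → 2 vowels → Yes.

No, Yes, Yes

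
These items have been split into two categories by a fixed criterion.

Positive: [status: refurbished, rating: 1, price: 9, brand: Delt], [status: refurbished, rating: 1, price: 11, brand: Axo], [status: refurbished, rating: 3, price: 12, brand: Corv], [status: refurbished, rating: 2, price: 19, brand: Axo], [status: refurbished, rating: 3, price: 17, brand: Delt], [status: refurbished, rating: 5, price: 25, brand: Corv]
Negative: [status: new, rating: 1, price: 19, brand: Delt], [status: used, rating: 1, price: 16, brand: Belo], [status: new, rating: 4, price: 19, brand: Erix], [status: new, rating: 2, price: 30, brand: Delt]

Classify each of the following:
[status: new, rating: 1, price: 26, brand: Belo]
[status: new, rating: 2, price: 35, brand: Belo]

All 'Positive' examples share one property — status is refurbished — and every 'Negative' example lacks it.
[status: new, rating: 1, price: 26, brand: Belo]: status is new, doesn't match → Negative. [status: new, rating: 2, price: 35, brand: Belo]: status is new, doesn't match → Negative.

Negative, Negative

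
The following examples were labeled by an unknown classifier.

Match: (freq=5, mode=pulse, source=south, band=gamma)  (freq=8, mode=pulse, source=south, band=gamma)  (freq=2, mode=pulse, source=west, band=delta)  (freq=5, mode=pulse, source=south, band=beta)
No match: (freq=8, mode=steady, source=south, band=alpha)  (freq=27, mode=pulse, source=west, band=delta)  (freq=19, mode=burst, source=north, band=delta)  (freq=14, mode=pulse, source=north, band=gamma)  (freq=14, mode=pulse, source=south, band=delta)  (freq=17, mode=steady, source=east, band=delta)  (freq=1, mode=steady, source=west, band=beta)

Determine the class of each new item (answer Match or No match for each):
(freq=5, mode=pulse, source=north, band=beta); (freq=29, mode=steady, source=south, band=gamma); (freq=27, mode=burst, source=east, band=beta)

Match, No match, No match

The rule appears to be: mode is pulse AND freq ≤ 8.
(freq=5, mode=pulse, source=north, band=beta): mode is pulse, freq = 5 — qualifies, so Match. (freq=29, mode=steady, source=south, band=gamma): mode is steady, freq = 29 — fails the rule, so No match. (freq=27, mode=burst, source=east, band=beta): mode is burst, freq = 27 — fails the rule, so No match.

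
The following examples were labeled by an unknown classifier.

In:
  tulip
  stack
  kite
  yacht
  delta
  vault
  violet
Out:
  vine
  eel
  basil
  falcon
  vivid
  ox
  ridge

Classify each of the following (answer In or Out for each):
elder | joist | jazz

The classifier is using: contains 't'.
elder: no 't', fails the rule → Out. joist: has 't', fits → In. jazz: no 't', fails the rule → Out.

Out, In, Out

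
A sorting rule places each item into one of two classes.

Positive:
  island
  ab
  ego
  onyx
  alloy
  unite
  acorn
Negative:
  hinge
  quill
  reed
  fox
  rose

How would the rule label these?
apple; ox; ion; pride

Positive, Positive, Positive, Negative

Looking at the examples, the only property every 'Positive' case has and every 'Negative' case lacks is: starts with a vowel.
apple → starts with 'a' → Positive.
ox → starts with 'o' → Positive.
ion → starts with 'i' → Positive.
pride → starts with 'p' → Negative.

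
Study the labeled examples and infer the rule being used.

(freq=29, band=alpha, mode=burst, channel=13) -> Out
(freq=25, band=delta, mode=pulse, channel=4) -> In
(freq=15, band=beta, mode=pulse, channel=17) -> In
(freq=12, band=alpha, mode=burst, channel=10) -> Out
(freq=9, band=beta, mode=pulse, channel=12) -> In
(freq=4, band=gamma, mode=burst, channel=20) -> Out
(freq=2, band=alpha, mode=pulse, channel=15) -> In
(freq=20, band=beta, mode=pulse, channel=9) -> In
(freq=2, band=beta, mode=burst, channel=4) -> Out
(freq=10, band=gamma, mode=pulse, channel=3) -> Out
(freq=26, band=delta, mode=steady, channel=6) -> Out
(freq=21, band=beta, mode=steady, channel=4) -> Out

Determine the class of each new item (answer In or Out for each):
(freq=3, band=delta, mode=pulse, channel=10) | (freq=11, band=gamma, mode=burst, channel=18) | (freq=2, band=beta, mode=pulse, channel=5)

One predicate separates the groups cleanly: mode is pulse AND channel ≥ 4.
(freq=3, band=delta, mode=pulse, channel=10) → mode is pulse, channel = 10 → In.
(freq=11, band=gamma, mode=burst, channel=18) → mode is burst, channel = 18 → Out.
(freq=2, band=beta, mode=pulse, channel=5) → mode is pulse, channel = 5 → In.

In, Out, In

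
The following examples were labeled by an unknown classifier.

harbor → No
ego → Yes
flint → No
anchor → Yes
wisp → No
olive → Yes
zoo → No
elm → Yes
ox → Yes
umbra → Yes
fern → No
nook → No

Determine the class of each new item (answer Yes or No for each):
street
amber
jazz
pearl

The simplest hypothesis consistent with all the labels is: starts with a vowel.

No, Yes, No, No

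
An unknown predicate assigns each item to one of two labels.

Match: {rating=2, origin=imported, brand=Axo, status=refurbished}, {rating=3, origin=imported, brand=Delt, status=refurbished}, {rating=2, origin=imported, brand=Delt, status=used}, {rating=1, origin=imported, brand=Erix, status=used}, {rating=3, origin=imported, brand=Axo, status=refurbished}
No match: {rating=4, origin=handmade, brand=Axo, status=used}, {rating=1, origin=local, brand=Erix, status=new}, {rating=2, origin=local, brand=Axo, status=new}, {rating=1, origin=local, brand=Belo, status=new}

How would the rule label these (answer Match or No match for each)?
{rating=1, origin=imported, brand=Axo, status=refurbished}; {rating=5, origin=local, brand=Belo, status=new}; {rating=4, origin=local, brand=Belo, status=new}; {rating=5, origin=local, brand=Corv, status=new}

Match, No match, No match, No match

The rule appears to be: origin is imported.
{rating=1, origin=imported, brand=Axo, status=refurbished} → origin is imported → Match. {rating=5, origin=local, brand=Belo, status=new} → origin is local → No match. {rating=4, origin=local, brand=Belo, status=new} → origin is local → No match. {rating=5, origin=local, brand=Corv, status=new} → origin is local → No match.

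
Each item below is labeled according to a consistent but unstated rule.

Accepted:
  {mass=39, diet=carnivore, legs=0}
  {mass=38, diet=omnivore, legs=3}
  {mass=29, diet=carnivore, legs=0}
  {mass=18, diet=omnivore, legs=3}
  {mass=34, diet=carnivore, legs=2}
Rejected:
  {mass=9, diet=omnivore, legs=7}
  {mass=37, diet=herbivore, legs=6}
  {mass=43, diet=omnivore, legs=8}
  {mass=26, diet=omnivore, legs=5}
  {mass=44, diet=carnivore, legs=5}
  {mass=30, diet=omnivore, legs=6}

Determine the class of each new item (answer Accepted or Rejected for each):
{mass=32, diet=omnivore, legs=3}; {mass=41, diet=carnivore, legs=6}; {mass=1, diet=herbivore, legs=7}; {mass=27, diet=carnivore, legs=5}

Accepted, Rejected, Rejected, Rejected

A rule that fits every label: legs ≤ 3 — true of each 'Accepted' example, false of each 'Rejected' one.
{mass=32, diet=omnivore, legs=3} → legs = 3 → Accepted. {mass=41, diet=carnivore, legs=6} → legs = 6 → Rejected. {mass=1, diet=herbivore, legs=7} → legs = 7 → Rejected. {mass=27, diet=carnivore, legs=5} → legs = 5 → Rejected.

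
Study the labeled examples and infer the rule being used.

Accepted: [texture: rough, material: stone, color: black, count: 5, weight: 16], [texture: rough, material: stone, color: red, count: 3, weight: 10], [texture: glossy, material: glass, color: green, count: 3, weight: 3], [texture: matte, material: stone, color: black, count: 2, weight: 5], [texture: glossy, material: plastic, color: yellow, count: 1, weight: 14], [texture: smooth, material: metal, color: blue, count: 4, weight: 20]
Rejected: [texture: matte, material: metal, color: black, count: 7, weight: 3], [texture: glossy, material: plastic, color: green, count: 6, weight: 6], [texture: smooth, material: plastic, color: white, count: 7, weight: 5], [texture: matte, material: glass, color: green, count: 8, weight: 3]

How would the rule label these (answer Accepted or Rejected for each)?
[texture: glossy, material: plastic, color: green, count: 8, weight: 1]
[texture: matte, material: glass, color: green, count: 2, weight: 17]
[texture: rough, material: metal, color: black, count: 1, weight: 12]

Rejected, Accepted, Accepted

The pattern is that an item is 'Accepted' exactly when: count ≤ 5.
[texture: glossy, material: plastic, color: green, count: 8, weight: 1]: count = 8, lacks this property → Rejected. [texture: matte, material: glass, color: green, count: 2, weight: 17]: count = 2, satisfies this → Accepted. [texture: rough, material: metal, color: black, count: 1, weight: 12]: count = 1, satisfies this → Accepted.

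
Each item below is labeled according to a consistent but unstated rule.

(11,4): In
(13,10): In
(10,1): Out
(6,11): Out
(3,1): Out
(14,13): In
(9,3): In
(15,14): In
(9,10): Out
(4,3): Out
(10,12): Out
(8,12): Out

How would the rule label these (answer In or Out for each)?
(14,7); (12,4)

The classifier is using: first > second AND sum ≥ 12.
(14,7) — 14 > 7, 14+7 = 21, hence In. (12,4) — 12 > 4, 12+4 = 16, hence In.

In, In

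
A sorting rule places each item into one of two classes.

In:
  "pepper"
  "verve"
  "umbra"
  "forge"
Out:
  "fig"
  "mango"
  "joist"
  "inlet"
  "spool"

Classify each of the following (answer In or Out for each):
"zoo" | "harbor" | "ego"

Out, In, Out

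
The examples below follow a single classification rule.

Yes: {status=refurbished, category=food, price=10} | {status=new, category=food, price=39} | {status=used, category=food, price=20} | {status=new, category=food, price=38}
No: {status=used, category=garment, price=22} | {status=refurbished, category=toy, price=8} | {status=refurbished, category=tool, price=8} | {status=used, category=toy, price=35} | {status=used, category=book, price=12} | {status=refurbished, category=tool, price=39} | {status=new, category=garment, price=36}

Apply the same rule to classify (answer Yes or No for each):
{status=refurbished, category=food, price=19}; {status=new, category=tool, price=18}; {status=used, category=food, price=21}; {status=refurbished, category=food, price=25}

One predicate separates the groups cleanly: category is food.

Yes, No, Yes, Yes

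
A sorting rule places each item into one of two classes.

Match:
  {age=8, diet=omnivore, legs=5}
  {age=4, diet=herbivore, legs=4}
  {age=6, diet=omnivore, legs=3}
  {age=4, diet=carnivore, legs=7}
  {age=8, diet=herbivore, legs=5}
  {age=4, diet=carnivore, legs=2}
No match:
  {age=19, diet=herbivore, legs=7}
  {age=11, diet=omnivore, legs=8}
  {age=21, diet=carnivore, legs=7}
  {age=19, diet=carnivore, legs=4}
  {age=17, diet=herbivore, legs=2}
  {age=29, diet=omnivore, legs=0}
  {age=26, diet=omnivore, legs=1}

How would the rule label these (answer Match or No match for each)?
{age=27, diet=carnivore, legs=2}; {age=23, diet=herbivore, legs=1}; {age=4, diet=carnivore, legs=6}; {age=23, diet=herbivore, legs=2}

The rule appears to be: age ≤ 8.

No match, No match, Match, No match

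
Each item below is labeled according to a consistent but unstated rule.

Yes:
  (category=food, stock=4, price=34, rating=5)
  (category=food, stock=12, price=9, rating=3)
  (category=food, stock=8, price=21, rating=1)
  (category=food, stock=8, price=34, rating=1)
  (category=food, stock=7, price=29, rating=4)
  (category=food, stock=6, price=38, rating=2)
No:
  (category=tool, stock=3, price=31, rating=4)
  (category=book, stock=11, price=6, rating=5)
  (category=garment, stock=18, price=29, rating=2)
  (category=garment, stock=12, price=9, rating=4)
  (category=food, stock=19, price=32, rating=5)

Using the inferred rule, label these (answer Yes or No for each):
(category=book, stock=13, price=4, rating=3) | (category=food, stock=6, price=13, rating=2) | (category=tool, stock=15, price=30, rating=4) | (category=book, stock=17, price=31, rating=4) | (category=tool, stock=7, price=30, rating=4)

No, Yes, No, No, No

Rule: category is food AND stock ≤ 12. This holds for each 'Yes' example and fails for each 'No' one.
(category=book, stock=13, price=4, rating=3) — category is book, stock = 13, hence No.
(category=food, stock=6, price=13, rating=2) — category is food, stock = 6, hence Yes.
(category=tool, stock=15, price=30, rating=4) — category is tool, stock = 15, hence No.
(category=book, stock=17, price=31, rating=4) — category is book, stock = 17, hence No.
(category=tool, stock=7, price=30, rating=4) — category is tool, stock = 7, hence No.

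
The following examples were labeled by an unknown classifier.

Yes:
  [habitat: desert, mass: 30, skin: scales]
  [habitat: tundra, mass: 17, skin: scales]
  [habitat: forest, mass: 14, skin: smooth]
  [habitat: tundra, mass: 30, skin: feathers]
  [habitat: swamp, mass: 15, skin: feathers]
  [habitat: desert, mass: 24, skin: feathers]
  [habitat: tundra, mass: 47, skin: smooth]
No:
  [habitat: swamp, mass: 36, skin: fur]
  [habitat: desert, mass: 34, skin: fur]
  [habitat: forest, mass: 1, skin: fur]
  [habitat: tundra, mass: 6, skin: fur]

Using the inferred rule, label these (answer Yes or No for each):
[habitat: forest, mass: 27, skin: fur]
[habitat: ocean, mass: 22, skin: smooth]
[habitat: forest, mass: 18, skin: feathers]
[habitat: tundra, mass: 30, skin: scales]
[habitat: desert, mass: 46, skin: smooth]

No, Yes, Yes, Yes, Yes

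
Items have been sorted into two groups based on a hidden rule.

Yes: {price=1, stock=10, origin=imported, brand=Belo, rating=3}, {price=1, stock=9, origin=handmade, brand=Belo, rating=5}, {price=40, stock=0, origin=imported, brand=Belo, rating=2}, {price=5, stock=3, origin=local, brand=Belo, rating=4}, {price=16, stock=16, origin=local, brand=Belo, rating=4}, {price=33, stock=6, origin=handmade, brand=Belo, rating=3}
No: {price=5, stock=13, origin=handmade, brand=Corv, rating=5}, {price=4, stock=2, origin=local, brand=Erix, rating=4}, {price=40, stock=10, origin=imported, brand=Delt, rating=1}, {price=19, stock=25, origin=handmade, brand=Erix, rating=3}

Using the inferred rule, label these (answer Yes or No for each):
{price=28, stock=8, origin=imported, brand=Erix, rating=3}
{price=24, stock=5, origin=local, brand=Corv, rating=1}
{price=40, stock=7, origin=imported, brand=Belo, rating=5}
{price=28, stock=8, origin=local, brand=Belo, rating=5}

Every 'Yes' example satisfies: brand is Belo. None of the 'No' examples do.
{price=28, stock=8, origin=imported, brand=Erix, rating=3}: brand is Erix — doesn't qualify, so No.
{price=24, stock=5, origin=local, brand=Corv, rating=1}: brand is Corv — doesn't qualify, so No.
{price=40, stock=7, origin=imported, brand=Belo, rating=5}: brand is Belo — meets the rule, so Yes.
{price=28, stock=8, origin=local, brand=Belo, rating=5}: brand is Belo — meets the rule, so Yes.

No, No, Yes, Yes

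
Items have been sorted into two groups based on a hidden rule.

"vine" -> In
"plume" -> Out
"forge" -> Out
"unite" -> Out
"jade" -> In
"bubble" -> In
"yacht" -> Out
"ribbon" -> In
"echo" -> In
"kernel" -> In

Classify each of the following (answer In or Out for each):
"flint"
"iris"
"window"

Out, In, In

The rule appears to be: even length.
"flint": Out (length 5).
"iris": In (length 4).
"window": In (length 6).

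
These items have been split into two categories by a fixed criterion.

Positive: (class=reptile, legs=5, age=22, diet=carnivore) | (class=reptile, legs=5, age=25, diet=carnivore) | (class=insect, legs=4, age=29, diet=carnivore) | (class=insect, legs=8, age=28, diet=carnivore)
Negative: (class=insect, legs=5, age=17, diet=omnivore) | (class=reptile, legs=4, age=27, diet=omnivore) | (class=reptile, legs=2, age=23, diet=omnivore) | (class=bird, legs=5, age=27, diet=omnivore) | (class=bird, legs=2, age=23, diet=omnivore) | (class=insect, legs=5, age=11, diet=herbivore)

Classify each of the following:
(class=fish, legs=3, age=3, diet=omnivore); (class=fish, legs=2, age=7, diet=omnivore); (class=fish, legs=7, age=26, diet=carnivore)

The rule appears to be: diet is carnivore.
Negative: (class=fish, legs=3, age=3, diet=omnivore), since diet is omnivore. Negative: (class=fish, legs=2, age=7, diet=omnivore), since diet is omnivore. Positive: (class=fish, legs=7, age=26, diet=carnivore), since diet is carnivore.

Negative, Negative, Positive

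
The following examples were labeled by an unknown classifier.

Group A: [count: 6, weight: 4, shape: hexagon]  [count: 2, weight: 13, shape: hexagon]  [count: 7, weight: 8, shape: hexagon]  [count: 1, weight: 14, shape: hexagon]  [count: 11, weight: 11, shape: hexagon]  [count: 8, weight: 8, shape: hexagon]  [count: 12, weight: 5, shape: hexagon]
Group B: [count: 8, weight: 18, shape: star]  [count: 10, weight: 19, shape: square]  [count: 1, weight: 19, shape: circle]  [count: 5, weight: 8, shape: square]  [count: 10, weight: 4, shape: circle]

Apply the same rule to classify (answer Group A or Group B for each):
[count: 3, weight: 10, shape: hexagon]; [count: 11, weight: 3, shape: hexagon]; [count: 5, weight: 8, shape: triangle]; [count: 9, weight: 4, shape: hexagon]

Group A, Group A, Group B, Group A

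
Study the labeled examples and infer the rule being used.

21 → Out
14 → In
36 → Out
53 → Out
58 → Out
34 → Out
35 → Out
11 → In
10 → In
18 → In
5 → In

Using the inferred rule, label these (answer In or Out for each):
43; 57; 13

All 'In' examples share one property — at most 18 — and every 'Out' example lacks it.
43 → 43 > 18 → Out. 57 → 57 > 18 → Out. 13 → 13 ≤ 18 → In.

Out, Out, In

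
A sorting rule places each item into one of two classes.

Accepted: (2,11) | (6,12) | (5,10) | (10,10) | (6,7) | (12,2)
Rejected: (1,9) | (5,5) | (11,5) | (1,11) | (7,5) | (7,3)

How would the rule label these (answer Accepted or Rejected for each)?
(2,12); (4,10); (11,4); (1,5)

Accepted, Accepted, Accepted, Rejected

Rule: product is even. This holds for each 'Accepted' example and fails for each 'Rejected' one.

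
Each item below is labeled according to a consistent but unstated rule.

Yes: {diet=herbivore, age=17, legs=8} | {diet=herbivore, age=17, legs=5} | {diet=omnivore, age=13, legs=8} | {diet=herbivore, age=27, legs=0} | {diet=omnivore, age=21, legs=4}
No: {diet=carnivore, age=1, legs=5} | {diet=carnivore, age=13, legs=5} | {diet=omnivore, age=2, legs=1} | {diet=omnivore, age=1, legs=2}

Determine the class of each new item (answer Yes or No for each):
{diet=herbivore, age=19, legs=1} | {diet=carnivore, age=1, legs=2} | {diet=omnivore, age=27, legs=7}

Yes, No, Yes

Every 'Yes' example satisfies: legs = 8 OR age ≥ 17. None of the 'No' examples do.
{diet=herbivore, age=19, legs=1} — legs = 1, age = 19, hence Yes.
{diet=carnivore, age=1, legs=2} — legs = 2, age = 1, hence No.
{diet=omnivore, age=27, legs=7} — legs = 7, age = 27, hence Yes.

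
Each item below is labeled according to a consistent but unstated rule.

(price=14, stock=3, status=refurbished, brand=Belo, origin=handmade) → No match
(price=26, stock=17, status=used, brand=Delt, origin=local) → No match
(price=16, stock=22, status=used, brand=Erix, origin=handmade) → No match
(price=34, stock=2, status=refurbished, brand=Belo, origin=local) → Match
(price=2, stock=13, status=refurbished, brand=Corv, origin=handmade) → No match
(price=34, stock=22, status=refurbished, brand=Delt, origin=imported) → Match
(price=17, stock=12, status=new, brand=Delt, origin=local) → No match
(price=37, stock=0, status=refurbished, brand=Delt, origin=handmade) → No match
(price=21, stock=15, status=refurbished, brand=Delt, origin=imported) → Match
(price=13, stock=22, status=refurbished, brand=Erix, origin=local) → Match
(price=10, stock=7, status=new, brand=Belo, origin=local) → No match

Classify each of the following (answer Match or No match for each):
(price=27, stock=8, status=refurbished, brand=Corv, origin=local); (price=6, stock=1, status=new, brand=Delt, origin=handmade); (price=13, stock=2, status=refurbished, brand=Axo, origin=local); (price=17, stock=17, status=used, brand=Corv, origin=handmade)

One predicate separates the groups cleanly: origin is not handmade AND status is refurbished.

Match, No match, Match, No match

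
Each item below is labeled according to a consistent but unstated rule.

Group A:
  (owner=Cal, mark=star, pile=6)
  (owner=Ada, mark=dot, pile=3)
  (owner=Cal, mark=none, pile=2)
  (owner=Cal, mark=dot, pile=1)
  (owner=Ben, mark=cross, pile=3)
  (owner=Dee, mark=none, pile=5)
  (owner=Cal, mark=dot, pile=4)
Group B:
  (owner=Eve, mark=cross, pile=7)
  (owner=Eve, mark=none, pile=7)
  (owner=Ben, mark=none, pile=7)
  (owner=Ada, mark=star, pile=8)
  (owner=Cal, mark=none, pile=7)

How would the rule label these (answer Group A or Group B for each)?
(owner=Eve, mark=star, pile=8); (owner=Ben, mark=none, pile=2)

The classifier is using: pile ≤ 6.
(owner=Eve, mark=star, pile=8) → pile = 8 → Group B. (owner=Ben, mark=none, pile=2) → pile = 2 → Group A.

Group B, Group A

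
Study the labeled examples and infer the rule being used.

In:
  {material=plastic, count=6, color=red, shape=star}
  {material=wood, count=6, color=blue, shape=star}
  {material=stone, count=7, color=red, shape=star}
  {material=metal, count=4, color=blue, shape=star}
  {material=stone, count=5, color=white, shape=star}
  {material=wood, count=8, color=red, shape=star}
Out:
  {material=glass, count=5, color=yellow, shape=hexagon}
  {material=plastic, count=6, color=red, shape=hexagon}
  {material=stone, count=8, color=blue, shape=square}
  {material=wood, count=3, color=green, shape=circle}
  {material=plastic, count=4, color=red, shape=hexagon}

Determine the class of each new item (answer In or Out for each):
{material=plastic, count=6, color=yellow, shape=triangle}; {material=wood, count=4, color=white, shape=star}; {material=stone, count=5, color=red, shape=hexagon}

Out, In, Out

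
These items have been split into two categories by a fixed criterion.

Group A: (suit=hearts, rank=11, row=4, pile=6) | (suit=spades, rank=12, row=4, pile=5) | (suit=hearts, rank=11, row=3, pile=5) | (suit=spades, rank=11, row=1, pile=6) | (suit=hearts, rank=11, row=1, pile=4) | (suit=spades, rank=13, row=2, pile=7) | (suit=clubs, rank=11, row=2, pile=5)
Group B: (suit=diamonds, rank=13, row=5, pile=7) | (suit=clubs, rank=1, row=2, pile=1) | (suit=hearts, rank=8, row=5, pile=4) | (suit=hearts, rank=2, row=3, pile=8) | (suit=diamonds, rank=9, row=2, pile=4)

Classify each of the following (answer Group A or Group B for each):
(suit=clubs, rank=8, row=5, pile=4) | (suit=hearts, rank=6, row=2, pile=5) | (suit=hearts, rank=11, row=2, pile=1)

A rule that fits every label: rank ≥ 11 AND row ≤ 4 — true of each 'Group A' example, false of each 'Group B' one.
(suit=clubs, rank=8, row=5, pile=4): rank = 8, row = 5, fails the rule → Group B. (suit=hearts, rank=6, row=2, pile=5): rank = 6, row = 2, fails the rule → Group B. (suit=hearts, rank=11, row=2, pile=1): rank = 11, row = 2, passes → Group A.

Group B, Group B, Group A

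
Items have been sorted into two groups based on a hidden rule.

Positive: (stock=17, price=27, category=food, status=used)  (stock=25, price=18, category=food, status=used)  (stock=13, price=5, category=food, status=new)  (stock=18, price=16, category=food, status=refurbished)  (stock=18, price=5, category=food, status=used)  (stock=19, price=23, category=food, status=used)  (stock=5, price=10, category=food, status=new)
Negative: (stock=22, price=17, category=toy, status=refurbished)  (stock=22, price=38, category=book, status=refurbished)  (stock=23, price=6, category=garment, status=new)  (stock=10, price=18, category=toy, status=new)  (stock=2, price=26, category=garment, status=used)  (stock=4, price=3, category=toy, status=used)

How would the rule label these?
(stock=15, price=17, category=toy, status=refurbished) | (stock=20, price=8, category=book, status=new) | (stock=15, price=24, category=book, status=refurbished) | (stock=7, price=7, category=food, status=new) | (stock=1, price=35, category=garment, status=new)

Negative, Negative, Negative, Positive, Negative

A rule that fits every label: category is food — true of each 'Positive' example, false of each 'Negative' one.
(stock=15, price=17, category=toy, status=refurbished): category is toy, doesn't match → Negative. (stock=20, price=8, category=book, status=new): category is book, doesn't match → Negative. (stock=15, price=24, category=book, status=refurbished): category is book, doesn't match → Negative. (stock=7, price=7, category=food, status=new): category is food, passes → Positive. (stock=1, price=35, category=garment, status=new): category is garment, doesn't match → Negative.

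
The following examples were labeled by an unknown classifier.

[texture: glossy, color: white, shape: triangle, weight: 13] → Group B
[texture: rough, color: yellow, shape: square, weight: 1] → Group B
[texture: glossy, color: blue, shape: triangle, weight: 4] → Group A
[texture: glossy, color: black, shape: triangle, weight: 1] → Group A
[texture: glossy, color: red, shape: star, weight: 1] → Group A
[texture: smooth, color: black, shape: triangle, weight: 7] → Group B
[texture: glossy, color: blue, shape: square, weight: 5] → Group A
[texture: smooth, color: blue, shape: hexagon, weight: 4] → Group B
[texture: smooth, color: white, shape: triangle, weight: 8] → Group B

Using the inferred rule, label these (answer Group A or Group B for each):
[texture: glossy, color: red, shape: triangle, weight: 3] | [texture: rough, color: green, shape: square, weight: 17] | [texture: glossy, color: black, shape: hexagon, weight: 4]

All 'Group A' examples share one property — texture is glossy AND weight ≤ 5 — and every 'Group B' example lacks it.
[texture: glossy, color: red, shape: triangle, weight: 3]: Group A (texture is glossy, weight = 3). [texture: rough, color: green, shape: square, weight: 17]: Group B (texture is rough, weight = 17). [texture: glossy, color: black, shape: hexagon, weight: 4]: Group A (texture is glossy, weight = 4).

Group A, Group B, Group A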